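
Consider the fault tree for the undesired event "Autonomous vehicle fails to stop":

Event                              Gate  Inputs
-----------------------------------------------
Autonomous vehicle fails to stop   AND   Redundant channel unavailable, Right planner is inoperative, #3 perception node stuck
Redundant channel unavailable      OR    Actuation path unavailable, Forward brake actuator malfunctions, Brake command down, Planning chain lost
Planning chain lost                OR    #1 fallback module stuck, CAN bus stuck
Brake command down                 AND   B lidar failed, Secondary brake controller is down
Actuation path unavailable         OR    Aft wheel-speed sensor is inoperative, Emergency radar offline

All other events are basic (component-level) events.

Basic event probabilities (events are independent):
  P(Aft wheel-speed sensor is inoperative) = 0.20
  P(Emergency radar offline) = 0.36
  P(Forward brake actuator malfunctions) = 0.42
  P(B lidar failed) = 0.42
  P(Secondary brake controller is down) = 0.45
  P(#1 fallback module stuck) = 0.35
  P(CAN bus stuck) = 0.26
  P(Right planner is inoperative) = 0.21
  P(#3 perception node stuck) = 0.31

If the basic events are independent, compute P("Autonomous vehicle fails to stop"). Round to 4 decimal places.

0.0576

P(Actuation path unavailable) [OR] = 1 − (1−0.20) × (1−0.36) = 0.488000
P(Brake command down) [AND] = 0.42 × 0.45 = 0.189000
P(Planning chain lost) [OR] = 1 − (1−0.35) × (1−0.26) = 0.519000
P(Redundant channel unavailable) [OR] = 1 − (1−0.488000) × (1−0.42) × (1−0.189000) × (1−0.519000) = 0.884159
P(Autonomous vehicle fails to stop) [AND] = 0.884159 × 0.21 × 0.31 = 0.057559
Rounded to 4 decimal places: P(Autonomous vehicle fails to stop) ≈ 0.0576.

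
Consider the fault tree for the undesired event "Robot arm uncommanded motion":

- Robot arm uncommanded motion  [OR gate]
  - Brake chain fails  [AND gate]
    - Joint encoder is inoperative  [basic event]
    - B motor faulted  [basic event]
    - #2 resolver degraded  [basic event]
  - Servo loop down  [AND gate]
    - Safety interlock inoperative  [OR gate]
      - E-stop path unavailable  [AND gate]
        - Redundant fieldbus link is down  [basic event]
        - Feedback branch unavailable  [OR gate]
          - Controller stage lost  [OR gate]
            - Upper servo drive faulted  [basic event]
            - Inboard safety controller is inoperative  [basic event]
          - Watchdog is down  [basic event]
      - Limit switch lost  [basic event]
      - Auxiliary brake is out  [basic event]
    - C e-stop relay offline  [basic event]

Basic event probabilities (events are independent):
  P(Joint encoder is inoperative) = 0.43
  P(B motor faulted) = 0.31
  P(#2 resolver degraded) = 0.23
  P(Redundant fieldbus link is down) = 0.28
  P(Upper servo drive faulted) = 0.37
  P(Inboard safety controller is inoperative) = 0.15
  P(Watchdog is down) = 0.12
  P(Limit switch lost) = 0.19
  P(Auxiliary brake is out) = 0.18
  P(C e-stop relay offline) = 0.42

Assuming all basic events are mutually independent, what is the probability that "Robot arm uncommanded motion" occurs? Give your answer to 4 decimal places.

P(Brake chain fails) [AND] = 0.43 × 0.31 × 0.23 = 0.030659
P(Controller stage lost) [OR] = 1 − (1−0.37) × (1−0.15) = 0.464500
P(Feedback branch unavailable) [OR] = 1 − (1−0.464500) × (1−0.12) = 0.528760
P(E-stop path unavailable) [AND] = 0.28 × 0.528760 = 0.148053
P(Safety interlock inoperative) [OR] = 1 − (1−0.148053) × (1−0.19) × (1−0.18) = 0.434137
P(Servo loop down) [AND] = 0.434137 × 0.42 = 0.182338
P(Robot arm uncommanded motion) [OR] = 1 − (1−0.030659) × (1−0.182338) = 0.207407
Rounded to 4 decimal places: P(Robot arm uncommanded motion) ≈ 0.2074.

0.2074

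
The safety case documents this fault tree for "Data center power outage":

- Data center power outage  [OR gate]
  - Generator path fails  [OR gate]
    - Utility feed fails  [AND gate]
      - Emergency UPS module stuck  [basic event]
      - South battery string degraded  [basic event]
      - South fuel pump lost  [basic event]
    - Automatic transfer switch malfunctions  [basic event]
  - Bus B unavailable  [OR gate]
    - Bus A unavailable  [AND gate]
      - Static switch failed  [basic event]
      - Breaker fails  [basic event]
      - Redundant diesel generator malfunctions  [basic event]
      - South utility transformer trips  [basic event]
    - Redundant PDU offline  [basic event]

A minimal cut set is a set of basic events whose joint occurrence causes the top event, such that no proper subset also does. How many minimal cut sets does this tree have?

Utility feed fails [AND]: one cut set from each child combined → 1 × 1 × 1 = 1 cut set(s).
Generator path fails [OR]: union of children's cut sets → 2 cut set(s).
Bus A unavailable [AND]: one cut set from each child combined → 1 × 1 × 1 × 1 = 1 cut set(s).
Bus B unavailable [OR]: union of children's cut sets → 2 cut set(s).
Data center power outage [OR]: union of children's cut sets → 4 cut set(s).
Minimal cut sets: {Emergency UPS module stuck, South battery string degraded, South fuel pump lost}; {Automatic transfer switch malfunctions}; {Breaker fails, Redundant diesel generator malfunctions, South utility transformer trips, Static switch failed}; {Redundant PDU offline}.

4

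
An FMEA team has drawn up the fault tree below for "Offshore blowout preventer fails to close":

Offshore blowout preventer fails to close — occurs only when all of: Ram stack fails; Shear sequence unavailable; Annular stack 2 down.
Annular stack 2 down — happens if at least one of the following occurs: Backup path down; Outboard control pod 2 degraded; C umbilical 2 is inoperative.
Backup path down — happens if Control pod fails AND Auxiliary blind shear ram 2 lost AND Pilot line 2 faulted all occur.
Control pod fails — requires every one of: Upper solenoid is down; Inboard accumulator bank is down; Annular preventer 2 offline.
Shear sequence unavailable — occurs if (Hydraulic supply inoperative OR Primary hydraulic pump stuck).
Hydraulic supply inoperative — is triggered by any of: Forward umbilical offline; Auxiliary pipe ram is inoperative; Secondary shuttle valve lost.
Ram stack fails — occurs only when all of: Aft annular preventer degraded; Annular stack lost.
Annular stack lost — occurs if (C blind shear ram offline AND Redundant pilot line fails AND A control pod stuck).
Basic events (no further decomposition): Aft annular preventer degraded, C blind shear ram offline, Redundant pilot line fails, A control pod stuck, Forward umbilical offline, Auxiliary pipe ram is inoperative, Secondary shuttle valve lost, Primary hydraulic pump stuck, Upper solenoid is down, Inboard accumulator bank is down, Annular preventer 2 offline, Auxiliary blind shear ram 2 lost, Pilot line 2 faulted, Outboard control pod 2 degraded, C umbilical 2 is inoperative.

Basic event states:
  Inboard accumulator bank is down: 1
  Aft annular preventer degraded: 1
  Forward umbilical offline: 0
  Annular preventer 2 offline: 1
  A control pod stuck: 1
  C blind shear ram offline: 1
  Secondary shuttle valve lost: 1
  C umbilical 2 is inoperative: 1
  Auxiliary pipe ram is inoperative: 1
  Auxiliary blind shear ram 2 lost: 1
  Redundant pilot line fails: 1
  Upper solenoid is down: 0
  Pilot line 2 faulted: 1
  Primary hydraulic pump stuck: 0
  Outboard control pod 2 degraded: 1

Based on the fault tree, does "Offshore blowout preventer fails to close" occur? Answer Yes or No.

Yes

Annular stack lost [AND]: C blind shear ram offline=occurs, Redundant pilot line fails=occurs, A control pod stuck=occurs → all inputs occur → occurs.
Ram stack fails [AND]: Aft annular preventer degraded=occurs, Annular stack lost=occurs → all inputs occur → occurs.
Hydraulic supply inoperative [OR]: Forward umbilical offline=not, Auxiliary pipe ram is inoperative=occurs, Secondary shuttle valve lost=occurs → at least one input occurs → occurs.
Shear sequence unavailable [OR]: Hydraulic supply inoperative=occurs, Primary hydraulic pump stuck=not → at least one input occurs → occurs.
Control pod fails [AND]: Upper solenoid is down=not, Inboard accumulator bank is down=occurs, Annular preventer 2 offline=occurs → not all inputs occur → does not occur.
Backup path down [AND]: Control pod fails=not, Auxiliary blind shear ram 2 lost=occurs, Pilot line 2 faulted=occurs → not all inputs occur → does not occur.
Annular stack 2 down [OR]: Backup path down=not, Outboard control pod 2 degraded=occurs, C umbilical 2 is inoperative=occurs → at least one input occurs → occurs.
Offshore blowout preventer fails to close [AND]: Ram stack fails=occurs, Shear sequence unavailable=occurs, Annular stack 2 down=occurs → all inputs occur → occurs.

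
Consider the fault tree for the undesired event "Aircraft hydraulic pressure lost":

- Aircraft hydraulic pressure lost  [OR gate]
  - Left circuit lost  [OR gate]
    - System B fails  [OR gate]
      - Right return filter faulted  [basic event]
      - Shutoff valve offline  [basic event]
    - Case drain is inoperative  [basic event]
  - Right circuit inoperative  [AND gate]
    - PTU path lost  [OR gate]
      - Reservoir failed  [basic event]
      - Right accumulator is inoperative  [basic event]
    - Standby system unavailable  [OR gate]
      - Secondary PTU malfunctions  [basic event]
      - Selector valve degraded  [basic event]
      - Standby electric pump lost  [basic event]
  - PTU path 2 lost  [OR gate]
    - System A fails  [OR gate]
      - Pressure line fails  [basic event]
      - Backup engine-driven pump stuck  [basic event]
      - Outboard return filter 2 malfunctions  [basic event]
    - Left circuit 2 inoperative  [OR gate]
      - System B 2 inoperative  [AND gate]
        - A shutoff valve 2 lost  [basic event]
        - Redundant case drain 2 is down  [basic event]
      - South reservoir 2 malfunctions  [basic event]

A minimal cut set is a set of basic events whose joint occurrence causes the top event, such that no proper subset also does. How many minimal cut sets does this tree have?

14

System B fails [OR]: union of children's cut sets → 2 cut set(s).
Left circuit lost [OR]: union of children's cut sets → 3 cut set(s).
PTU path lost [OR]: union of children's cut sets → 2 cut set(s).
Standby system unavailable [OR]: union of children's cut sets → 3 cut set(s).
Right circuit inoperative [AND]: one cut set from each child combined → 2 × 3 = 6 cut set(s).
System A fails [OR]: union of children's cut sets → 3 cut set(s).
System B 2 inoperative [AND]: one cut set from each child combined → 1 × 1 = 1 cut set(s).
Left circuit 2 inoperative [OR]: union of children's cut sets → 2 cut set(s).
PTU path 2 lost [OR]: union of children's cut sets → 5 cut set(s).
Aircraft hydraulic pressure lost [OR]: union of children's cut sets → 14 cut set(s).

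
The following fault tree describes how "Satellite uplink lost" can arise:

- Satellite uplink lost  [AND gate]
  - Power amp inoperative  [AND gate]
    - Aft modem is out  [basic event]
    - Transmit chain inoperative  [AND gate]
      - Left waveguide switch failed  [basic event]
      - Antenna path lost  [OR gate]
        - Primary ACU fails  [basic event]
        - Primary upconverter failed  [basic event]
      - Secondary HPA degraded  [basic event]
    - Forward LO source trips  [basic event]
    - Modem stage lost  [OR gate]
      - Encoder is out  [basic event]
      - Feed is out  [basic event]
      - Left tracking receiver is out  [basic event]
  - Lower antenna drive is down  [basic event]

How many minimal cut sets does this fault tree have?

6

Antenna path lost [OR]: union of children's cut sets → 2 cut set(s).
Transmit chain inoperative [AND]: one cut set from each child combined → 1 × 2 × 1 = 2 cut set(s).
Modem stage lost [OR]: union of children's cut sets → 3 cut set(s).
Power amp inoperative [AND]: one cut set from each child combined → 1 × 2 × 1 × 3 = 6 cut set(s).
Satellite uplink lost [AND]: one cut set from each child combined → 6 × 1 = 6 cut set(s).
Minimal cut sets: {Aft modem is out, Encoder is out, Forward LO source trips, Left waveguide switch failed, Lower antenna drive is down, Primary ACU fails, Secondary HPA degraded}; {Aft modem is out, Feed is out, Forward LO source trips, Left waveguide switch failed, Lower antenna drive is down, Primary ACU fails, Secondary HPA degraded}; {Aft modem is out, Forward LO source trips, Left tracking receiver is out, Left waveguide switch failed, Lower antenna drive is down, Primary ACU fails, Secondary HPA degraded}; {Aft modem is out, Encoder is out, Forward LO source trips, Left waveguide switch failed, Lower antenna drive is down, Primary upconverter failed, Secondary HPA degraded}; {Aft modem is out, Feed is out, Forward LO source trips, Left waveguide switch failed, Lower antenna drive is down, Primary upconverter failed, Secondary HPA degraded}; {Aft modem is out, Forward LO source trips, Left tracking receiver is out, Left waveguide switch failed, Lower antenna drive is down, Primary upconverter failed, Secondary HPA degraded}.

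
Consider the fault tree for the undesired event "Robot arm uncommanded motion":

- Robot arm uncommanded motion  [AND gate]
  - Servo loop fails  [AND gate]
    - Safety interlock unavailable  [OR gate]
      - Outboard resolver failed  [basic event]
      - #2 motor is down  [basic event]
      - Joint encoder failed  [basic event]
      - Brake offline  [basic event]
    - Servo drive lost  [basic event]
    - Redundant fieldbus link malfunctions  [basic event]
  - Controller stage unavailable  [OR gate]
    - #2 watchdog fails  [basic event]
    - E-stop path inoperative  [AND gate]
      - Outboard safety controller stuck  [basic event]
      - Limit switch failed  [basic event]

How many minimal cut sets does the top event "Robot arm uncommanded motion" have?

Safety interlock unavailable [OR]: union of children's cut sets → 4 cut set(s).
Servo loop fails [AND]: one cut set from each child combined → 4 × 1 × 1 = 4 cut set(s).
E-stop path inoperative [AND]: one cut set from each child combined → 1 × 1 = 1 cut set(s).
Controller stage unavailable [OR]: union of children's cut sets → 2 cut set(s).
Robot arm uncommanded motion [AND]: one cut set from each child combined → 4 × 2 = 8 cut set(s).
Minimal cut sets: {#2 watchdog fails, Outboard resolver failed, Redundant fieldbus link malfunctions, Servo drive lost}; {Limit switch failed, Outboard resolver failed, Outboard safety controller stuck, Redundant fieldbus link malfunctions, Servo drive lost}; {#2 motor is down, #2 watchdog fails, Redundant fieldbus link malfunctions, Servo drive lost}; {#2 motor is down, Limit switch failed, Outboard safety controller stuck, Redundant fieldbus link malfunctions, Servo drive lost}; {#2 watchdog fails, Joint encoder failed, Redundant fieldbus link malfunctions, Servo drive lost}; {Joint encoder failed, Limit switch failed, Outboard safety controller stuck, Redundant fieldbus link malfunctions, Servo drive lost}; {#2 watchdog fails, Brake offline, Redundant fieldbus link malfunctions, Servo drive lost}; {Brake offline, Limit switch failed, Outboard safety controller stuck, Redundant fieldbus link malfunctions, Servo drive lost}.

8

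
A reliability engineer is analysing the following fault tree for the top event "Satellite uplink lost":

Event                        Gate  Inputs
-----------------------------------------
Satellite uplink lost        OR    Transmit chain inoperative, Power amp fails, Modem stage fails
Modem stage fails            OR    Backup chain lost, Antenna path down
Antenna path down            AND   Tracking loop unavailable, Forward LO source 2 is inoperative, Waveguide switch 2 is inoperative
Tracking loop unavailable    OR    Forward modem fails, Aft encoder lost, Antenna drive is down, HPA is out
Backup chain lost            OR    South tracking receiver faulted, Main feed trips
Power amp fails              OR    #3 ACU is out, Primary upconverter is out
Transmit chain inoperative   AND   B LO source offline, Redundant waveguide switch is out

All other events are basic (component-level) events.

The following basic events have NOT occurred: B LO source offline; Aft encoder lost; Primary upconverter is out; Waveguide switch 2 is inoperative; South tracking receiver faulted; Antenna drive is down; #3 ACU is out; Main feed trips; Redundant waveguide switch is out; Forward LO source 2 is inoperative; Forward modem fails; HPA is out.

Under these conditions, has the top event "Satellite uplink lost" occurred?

No

Transmit chain inoperative [AND]: B LO source offline=not, Redundant waveguide switch is out=not → not all inputs occur → does not occur.
Power amp fails [OR]: #3 ACU is out=not, Primary upconverter is out=not → no input occurs → does not occur.
Backup chain lost [OR]: South tracking receiver faulted=not, Main feed trips=not → no input occurs → does not occur.
Tracking loop unavailable [OR]: Forward modem fails=not, Aft encoder lost=not, Antenna drive is down=not, HPA is out=not → no input occurs → does not occur.
Antenna path down [AND]: Tracking loop unavailable=not, Forward LO source 2 is inoperative=not, Waveguide switch 2 is inoperative=not → not all inputs occur → does not occur.
Modem stage fails [OR]: Backup chain lost=not, Antenna path down=not → no input occurs → does not occur.
Satellite uplink lost [OR]: Transmit chain inoperative=not, Power amp fails=not, Modem stage fails=not → no input occurs → does not occur.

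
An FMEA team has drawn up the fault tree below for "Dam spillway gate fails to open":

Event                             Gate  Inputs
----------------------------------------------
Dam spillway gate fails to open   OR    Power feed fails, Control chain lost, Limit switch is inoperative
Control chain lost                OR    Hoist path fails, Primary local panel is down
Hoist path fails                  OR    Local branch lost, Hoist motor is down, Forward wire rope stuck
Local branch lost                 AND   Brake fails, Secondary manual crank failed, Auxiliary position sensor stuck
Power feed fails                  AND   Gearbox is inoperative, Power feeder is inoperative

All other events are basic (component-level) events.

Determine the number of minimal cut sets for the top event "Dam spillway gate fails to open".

6

Power feed fails [AND]: one cut set from each child combined → 1 × 1 = 1 cut set(s).
Local branch lost [AND]: one cut set from each child combined → 1 × 1 × 1 = 1 cut set(s).
Hoist path fails [OR]: union of children's cut sets → 3 cut set(s).
Control chain lost [OR]: union of children's cut sets → 4 cut set(s).
Dam spillway gate fails to open [OR]: union of children's cut sets → 6 cut set(s).
Minimal cut sets: {Gearbox is inoperative, Power feeder is inoperative}; {Auxiliary position sensor stuck, Brake fails, Secondary manual crank failed}; {Hoist motor is down}; {Forward wire rope stuck}; {Primary local panel is down}; {Limit switch is inoperative}.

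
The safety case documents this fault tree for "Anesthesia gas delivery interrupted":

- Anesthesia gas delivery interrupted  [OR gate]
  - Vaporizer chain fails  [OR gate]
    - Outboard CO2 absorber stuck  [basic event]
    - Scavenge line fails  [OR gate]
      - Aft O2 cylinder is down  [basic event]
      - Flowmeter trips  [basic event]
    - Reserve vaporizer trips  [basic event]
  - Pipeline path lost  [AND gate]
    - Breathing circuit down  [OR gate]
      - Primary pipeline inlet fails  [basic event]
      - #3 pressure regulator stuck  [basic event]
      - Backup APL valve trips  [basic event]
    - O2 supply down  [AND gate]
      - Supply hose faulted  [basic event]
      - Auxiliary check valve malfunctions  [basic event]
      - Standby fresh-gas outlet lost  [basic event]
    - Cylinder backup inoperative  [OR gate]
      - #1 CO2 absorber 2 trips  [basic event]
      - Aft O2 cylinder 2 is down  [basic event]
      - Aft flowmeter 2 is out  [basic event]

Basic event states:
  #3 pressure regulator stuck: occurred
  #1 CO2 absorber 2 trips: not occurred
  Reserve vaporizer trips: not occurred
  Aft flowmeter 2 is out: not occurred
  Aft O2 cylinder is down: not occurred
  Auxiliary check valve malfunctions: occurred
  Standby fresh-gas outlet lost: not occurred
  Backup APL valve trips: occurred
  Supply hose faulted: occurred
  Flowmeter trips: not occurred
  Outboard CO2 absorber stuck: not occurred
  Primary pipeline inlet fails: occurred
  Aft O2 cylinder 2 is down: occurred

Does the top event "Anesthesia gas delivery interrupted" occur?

No

Scavenge line fails [OR]: Aft O2 cylinder is down=not, Flowmeter trips=not → no input occurs → does not occur.
Vaporizer chain fails [OR]: Outboard CO2 absorber stuck=not, Scavenge line fails=not, Reserve vaporizer trips=not → no input occurs → does not occur.
Breathing circuit down [OR]: Primary pipeline inlet fails=occurs, #3 pressure regulator stuck=occurs, Backup APL valve trips=occurs → at least one input occurs → occurs.
O2 supply down [AND]: Supply hose faulted=occurs, Auxiliary check valve malfunctions=occurs, Standby fresh-gas outlet lost=not → not all inputs occur → does not occur.
Cylinder backup inoperative [OR]: #1 CO2 absorber 2 trips=not, Aft O2 cylinder 2 is down=occurs, Aft flowmeter 2 is out=not → at least one input occurs → occurs.
Pipeline path lost [AND]: Breathing circuit down=occurs, O2 supply down=not, Cylinder backup inoperative=occurs → not all inputs occur → does not occur.
Anesthesia gas delivery interrupted [OR]: Vaporizer chain fails=not, Pipeline path lost=not → no input occurs → does not occur.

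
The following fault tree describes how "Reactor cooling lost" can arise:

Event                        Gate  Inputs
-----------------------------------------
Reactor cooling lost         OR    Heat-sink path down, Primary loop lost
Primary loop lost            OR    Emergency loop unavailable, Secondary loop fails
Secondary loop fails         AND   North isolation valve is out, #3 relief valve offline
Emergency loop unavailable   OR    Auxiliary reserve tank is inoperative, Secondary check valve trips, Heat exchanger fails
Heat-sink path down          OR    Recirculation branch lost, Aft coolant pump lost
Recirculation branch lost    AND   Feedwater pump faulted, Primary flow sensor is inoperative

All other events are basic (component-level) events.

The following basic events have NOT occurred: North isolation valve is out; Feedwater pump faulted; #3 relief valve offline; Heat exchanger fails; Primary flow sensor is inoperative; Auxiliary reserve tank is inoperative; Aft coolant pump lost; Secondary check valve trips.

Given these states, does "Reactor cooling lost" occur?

No

Recirculation branch lost [AND]: Feedwater pump faulted=not, Primary flow sensor is inoperative=not → not all inputs occur → does not occur.
Heat-sink path down [OR]: Recirculation branch lost=not, Aft coolant pump lost=not → no input occurs → does not occur.
Emergency loop unavailable [OR]: Auxiliary reserve tank is inoperative=not, Secondary check valve trips=not, Heat exchanger fails=not → no input occurs → does not occur.
Secondary loop fails [AND]: North isolation valve is out=not, #3 relief valve offline=not → not all inputs occur → does not occur.
Primary loop lost [OR]: Emergency loop unavailable=not, Secondary loop fails=not → no input occurs → does not occur.
Reactor cooling lost [OR]: Heat-sink path down=not, Primary loop lost=not → no input occurs → does not occur.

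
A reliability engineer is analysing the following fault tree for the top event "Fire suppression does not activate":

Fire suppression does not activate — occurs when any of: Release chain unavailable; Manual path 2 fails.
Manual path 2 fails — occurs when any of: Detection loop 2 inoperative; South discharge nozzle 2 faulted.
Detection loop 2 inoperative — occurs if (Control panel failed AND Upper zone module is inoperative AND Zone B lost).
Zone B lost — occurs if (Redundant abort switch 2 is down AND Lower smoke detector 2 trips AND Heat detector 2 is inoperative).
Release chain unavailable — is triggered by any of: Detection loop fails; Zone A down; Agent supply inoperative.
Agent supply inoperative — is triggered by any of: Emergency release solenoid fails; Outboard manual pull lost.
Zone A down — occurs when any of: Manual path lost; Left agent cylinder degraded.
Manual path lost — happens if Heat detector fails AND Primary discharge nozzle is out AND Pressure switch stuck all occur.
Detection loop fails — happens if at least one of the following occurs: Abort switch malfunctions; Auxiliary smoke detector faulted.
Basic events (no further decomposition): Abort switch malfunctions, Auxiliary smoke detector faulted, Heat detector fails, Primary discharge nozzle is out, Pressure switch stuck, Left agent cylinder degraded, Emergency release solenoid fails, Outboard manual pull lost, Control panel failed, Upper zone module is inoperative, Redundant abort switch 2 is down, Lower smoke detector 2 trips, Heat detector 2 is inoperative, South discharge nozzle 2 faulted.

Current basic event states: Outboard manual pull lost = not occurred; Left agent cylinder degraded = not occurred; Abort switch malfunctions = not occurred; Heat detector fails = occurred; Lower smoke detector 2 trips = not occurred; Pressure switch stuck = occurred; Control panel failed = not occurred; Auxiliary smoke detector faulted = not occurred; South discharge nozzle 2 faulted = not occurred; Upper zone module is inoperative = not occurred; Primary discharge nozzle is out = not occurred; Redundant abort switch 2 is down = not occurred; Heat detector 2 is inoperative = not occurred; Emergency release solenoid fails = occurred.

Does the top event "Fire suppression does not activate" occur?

Yes

Detection loop fails [OR]: Abort switch malfunctions=not, Auxiliary smoke detector faulted=not → no input occurs → does not occur.
Manual path lost [AND]: Heat detector fails=occurs, Primary discharge nozzle is out=not, Pressure switch stuck=occurs → not all inputs occur → does not occur.
Zone A down [OR]: Manual path lost=not, Left agent cylinder degraded=not → no input occurs → does not occur.
Agent supply inoperative [OR]: Emergency release solenoid fails=occurs, Outboard manual pull lost=not → at least one input occurs → occurs.
Release chain unavailable [OR]: Detection loop fails=not, Zone A down=not, Agent supply inoperative=occurs → at least one input occurs → occurs.
Zone B lost [AND]: Redundant abort switch 2 is down=not, Lower smoke detector 2 trips=not, Heat detector 2 is inoperative=not → not all inputs occur → does not occur.
Detection loop 2 inoperative [AND]: Control panel failed=not, Upper zone module is inoperative=not, Zone B lost=not → not all inputs occur → does not occur.
Manual path 2 fails [OR]: Detection loop 2 inoperative=not, South discharge nozzle 2 faulted=not → no input occurs → does not occur.
Fire suppression does not activate [OR]: Release chain unavailable=occurs, Manual path 2 fails=not → at least one input occurs → occurs.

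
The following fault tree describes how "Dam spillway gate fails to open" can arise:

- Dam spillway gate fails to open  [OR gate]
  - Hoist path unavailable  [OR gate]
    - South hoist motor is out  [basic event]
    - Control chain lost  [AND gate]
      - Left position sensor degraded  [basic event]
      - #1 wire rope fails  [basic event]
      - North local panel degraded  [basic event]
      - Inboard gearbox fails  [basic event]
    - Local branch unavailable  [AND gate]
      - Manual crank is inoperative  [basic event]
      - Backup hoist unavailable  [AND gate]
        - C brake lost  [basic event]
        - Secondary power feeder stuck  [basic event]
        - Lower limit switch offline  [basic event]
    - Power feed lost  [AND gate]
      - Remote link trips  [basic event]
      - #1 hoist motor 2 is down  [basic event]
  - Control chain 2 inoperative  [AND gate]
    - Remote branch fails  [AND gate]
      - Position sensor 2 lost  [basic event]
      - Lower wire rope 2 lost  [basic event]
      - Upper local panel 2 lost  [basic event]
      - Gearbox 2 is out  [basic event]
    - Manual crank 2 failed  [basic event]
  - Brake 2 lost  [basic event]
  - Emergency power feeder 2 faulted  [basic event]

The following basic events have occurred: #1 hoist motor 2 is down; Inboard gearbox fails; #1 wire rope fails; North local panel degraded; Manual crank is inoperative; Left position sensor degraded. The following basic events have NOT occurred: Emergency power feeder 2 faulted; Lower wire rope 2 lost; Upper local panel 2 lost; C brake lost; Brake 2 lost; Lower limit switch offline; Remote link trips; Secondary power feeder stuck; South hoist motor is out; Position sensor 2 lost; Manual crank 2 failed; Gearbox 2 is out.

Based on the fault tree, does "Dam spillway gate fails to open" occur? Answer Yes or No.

Yes

Control chain lost [AND]: Left position sensor degraded=occurs, #1 wire rope fails=occurs, North local panel degraded=occurs, Inboard gearbox fails=occurs → all inputs occur → occurs.
Backup hoist unavailable [AND]: C brake lost=not, Secondary power feeder stuck=not, Lower limit switch offline=not → not all inputs occur → does not occur.
Local branch unavailable [AND]: Manual crank is inoperative=occurs, Backup hoist unavailable=not → not all inputs occur → does not occur.
Power feed lost [AND]: Remote link trips=not, #1 hoist motor 2 is down=occurs → not all inputs occur → does not occur.
Hoist path unavailable [OR]: South hoist motor is out=not, Control chain lost=occurs, Local branch unavailable=not, Power feed lost=not → at least one input occurs → occurs.
Remote branch fails [AND]: Position sensor 2 lost=not, Lower wire rope 2 lost=not, Upper local panel 2 lost=not, Gearbox 2 is out=not → not all inputs occur → does not occur.
Control chain 2 inoperative [AND]: Remote branch fails=not, Manual crank 2 failed=not → not all inputs occur → does not occur.
Dam spillway gate fails to open [OR]: Hoist path unavailable=occurs, Control chain 2 inoperative=not, Brake 2 lost=not, Emergency power feeder 2 faulted=not → at least one input occurs → occurs.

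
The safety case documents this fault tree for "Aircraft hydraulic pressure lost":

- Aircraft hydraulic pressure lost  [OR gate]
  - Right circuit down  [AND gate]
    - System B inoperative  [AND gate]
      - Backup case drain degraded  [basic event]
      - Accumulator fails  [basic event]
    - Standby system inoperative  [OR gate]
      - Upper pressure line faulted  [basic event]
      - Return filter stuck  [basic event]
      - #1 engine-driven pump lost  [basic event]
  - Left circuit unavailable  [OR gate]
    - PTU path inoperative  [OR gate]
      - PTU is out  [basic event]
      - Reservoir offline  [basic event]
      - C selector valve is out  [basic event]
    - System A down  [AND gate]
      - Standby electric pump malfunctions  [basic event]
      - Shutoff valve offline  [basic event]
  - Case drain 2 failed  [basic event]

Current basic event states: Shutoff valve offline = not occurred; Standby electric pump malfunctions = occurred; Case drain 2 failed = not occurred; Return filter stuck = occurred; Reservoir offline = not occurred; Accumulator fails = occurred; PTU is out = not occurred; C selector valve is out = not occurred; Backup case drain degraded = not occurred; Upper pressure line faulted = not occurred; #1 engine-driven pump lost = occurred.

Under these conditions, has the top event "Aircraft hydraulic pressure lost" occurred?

System B inoperative [AND]: Backup case drain degraded=not, Accumulator fails=occurs → not all inputs occur → does not occur.
Standby system inoperative [OR]: Upper pressure line faulted=not, Return filter stuck=occurs, #1 engine-driven pump lost=occurs → at least one input occurs → occurs.
Right circuit down [AND]: System B inoperative=not, Standby system inoperative=occurs → not all inputs occur → does not occur.
PTU path inoperative [OR]: PTU is out=not, Reservoir offline=not, C selector valve is out=not → no input occurs → does not occur.
System A down [AND]: Standby electric pump malfunctions=occurs, Shutoff valve offline=not → not all inputs occur → does not occur.
Left circuit unavailable [OR]: PTU path inoperative=not, System A down=not → no input occurs → does not occur.
Aircraft hydraulic pressure lost [OR]: Right circuit down=not, Left circuit unavailable=not, Case drain 2 failed=not → no input occurs → does not occur.

No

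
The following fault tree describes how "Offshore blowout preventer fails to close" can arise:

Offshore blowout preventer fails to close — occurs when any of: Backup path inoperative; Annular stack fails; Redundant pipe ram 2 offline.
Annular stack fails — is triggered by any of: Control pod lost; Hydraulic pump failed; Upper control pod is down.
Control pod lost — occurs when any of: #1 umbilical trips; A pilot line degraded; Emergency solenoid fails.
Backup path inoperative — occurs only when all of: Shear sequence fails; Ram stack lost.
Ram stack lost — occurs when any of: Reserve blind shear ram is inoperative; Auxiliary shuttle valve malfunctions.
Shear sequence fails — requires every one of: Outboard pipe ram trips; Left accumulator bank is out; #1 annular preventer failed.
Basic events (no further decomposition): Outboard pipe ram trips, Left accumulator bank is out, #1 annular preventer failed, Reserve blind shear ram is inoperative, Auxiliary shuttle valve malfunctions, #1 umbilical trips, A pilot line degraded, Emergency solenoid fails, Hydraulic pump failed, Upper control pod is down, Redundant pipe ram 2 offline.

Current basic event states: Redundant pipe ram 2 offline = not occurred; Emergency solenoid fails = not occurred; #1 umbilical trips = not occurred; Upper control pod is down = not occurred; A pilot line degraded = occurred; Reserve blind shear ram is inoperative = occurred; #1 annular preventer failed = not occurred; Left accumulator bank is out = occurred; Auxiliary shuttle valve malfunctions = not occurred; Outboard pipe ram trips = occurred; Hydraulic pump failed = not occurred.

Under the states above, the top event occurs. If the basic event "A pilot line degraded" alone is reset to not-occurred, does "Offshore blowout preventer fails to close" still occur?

Counterfactual: set "A pilot line degraded" to not occurred.
Shear sequence fails [AND]: Outboard pipe ram trips=occurs, Left accumulator bank is out=occurs, #1 annular preventer failed=not → not all inputs occur → does not occur.
Ram stack lost [OR]: Reserve blind shear ram is inoperative=occurs, Auxiliary shuttle valve malfunctions=not → at least one input occurs → occurs.
Backup path inoperative [AND]: Shear sequence fails=not, Ram stack lost=occurs → not all inputs occur → does not occur.
Control pod lost [OR]: #1 umbilical trips=not, A pilot line degraded=not, Emergency solenoid fails=not → no input occurs → does not occur.
Annular stack fails [OR]: Control pod lost=not, Hydraulic pump failed=not, Upper control pod is down=not → no input occurs → does not occur.
Offshore blowout preventer fails to close [OR]: Backup path inoperative=not, Annular stack fails=not, Redundant pipe ram 2 offline=not → no input occurs → does not occur.

No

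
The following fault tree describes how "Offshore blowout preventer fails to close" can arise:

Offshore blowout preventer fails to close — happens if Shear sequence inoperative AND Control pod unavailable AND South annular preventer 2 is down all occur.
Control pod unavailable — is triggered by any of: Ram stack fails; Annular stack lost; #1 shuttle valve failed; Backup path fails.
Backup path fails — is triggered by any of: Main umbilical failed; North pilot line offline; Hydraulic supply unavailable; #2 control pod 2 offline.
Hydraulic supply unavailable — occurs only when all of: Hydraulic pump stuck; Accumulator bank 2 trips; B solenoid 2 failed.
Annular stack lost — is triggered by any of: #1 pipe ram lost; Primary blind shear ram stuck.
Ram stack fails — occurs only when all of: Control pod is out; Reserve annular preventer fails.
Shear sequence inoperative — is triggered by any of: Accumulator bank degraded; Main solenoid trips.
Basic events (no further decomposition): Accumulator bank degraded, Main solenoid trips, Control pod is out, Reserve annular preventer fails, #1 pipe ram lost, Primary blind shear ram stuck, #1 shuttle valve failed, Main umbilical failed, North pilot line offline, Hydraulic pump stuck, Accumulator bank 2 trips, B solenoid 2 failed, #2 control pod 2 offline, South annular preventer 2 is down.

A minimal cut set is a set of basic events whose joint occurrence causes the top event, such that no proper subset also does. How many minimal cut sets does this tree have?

Shear sequence inoperative [OR]: union of children's cut sets → 2 cut set(s).
Ram stack fails [AND]: one cut set from each child combined → 1 × 1 = 1 cut set(s).
Annular stack lost [OR]: union of children's cut sets → 2 cut set(s).
Hydraulic supply unavailable [AND]: one cut set from each child combined → 1 × 1 × 1 = 1 cut set(s).
Backup path fails [OR]: union of children's cut sets → 4 cut set(s).
Control pod unavailable [OR]: union of children's cut sets → 8 cut set(s).
Offshore blowout preventer fails to close [AND]: one cut set from each child combined → 2 × 8 × 1 = 16 cut set(s).

16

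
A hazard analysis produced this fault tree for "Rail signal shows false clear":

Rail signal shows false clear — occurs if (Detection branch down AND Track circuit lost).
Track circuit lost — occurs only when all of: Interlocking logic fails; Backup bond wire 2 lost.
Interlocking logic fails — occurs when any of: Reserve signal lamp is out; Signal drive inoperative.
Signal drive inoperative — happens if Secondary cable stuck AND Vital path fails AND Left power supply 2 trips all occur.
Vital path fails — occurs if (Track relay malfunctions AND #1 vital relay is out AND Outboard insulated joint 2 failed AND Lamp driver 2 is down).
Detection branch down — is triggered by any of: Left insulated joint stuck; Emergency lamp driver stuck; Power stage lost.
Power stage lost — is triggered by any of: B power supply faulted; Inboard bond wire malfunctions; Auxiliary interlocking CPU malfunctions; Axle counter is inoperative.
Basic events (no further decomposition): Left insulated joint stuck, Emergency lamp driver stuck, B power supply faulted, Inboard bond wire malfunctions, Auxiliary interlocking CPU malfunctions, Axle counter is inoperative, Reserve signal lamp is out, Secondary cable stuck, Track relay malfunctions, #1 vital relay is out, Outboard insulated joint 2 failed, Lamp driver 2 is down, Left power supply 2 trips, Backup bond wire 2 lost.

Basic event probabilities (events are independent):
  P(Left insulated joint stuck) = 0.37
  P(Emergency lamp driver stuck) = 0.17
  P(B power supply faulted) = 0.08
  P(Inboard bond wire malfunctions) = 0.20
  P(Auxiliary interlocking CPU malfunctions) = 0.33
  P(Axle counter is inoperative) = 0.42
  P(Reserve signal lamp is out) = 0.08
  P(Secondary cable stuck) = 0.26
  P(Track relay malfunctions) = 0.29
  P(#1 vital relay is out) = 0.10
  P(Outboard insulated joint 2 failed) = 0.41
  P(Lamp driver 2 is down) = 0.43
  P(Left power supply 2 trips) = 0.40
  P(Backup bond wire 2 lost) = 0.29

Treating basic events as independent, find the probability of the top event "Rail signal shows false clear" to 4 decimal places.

P(Power stage lost) [OR] = 1 − (1−0.08) × (1−0.20) × (1−0.33) × (1−0.42) = 0.713990
P(Detection branch down) [OR] = 1 − (1−0.37) × (1−0.17) × (1−0.713990) = 0.850445
P(Vital path fails) [AND] = 0.29 × 0.10 × 0.41 × 0.43 = 0.005113
P(Signal drive inoperative) [AND] = 0.26 × 0.005113 × 0.40 = 0.000532
P(Interlocking logic fails) [OR] = 1 − (1−0.08) × (1−0.000532) = 0.080489
P(Track circuit lost) [AND] = 0.080489 × 0.29 = 0.023342
P(Rail signal shows false clear) [AND] = 0.850445 × 0.023342 = 0.019851
Rounded to 4 decimal places: P(Rail signal shows false clear) ≈ 0.0199.

0.0199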